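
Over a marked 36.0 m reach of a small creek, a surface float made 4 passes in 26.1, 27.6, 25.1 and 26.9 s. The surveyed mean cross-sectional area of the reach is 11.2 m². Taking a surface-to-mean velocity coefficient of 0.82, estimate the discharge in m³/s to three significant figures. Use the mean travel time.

12.5 m³/s

t̄ = (26.1 + 27.6 + 25.1 + 26.9) / 4 = 26.425 s
v_surface = L / t̄ = 36.0 / 26.425 = 1.362 m/s
v_mean = 0.82 × 1.362 = 1.117 m/s
Q = A × v_mean = 11.2 × 1.117 = 12.51 m³/s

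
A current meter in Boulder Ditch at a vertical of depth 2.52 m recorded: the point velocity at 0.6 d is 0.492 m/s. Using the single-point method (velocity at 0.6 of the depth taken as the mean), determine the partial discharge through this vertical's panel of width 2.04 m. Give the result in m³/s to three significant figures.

2.53 m³/s

v̄ = v₀.₆ = 0.492 m/s
q = v̄ × d × w = 0.4920 × 2.52 × 2.04 = 2.529 m³/s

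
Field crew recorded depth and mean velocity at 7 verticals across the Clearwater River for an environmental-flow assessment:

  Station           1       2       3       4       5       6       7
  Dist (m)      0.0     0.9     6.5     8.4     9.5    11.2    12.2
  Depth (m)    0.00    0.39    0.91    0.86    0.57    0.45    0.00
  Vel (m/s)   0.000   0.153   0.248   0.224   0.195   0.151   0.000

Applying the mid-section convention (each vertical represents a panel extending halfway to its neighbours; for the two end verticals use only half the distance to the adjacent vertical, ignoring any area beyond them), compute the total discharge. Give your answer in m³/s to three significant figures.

w_2 = (6.5 − 0.0)/2 = 3.25 m; q_2 = 0.153 × 0.39 × 3.25 = 0.1939 m³/s
w_3 = (8.4 − 0.9)/2 = 3.75 m; q_3 = 0.248 × 0.91 × 3.75 = 0.8463 m³/s
w_4 = (9.5 − 6.5)/2 = 1.5 m; q_4 = 0.224 × 0.86 × 1.5 = 0.2890 m³/s
w_5 = (11.2 − 8.4)/2 = 1.4 m; q_5 = 0.195 × 0.57 × 1.4 = 0.1556 m³/s
w_6 = (12.2 − 9.5)/2 = 1.35 m; q_6 = 0.151 × 0.45 × 1.35 = 0.09173 m³/s
Stations 1, 7 contribute zero (depth or velocity is 0).
Q = Σ qᵢ = 1.577 m³/s

1.58 m³/s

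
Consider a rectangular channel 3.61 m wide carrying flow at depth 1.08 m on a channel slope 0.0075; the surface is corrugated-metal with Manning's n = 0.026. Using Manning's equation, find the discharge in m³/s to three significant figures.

10.0 m³/s

A = b·y = 3.61 × 1.08 = 3.899 m²
P = b + 2y = 3.61 + 2×1.08 = 5.770 m
R = A/P = 3.899/5.770 = 0.6757 m
Q = (1/n)·A·R^(2/3)·S^(1/2) = (1/0.026) × 3.899 × 0.6757^(2/3) × 0.0075^(1/2) = 10.00 m³/s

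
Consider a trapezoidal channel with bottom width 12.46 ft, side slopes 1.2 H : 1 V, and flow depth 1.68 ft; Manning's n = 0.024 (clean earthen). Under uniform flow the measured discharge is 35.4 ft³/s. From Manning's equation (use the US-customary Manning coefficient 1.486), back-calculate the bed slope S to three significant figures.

A = (b + z·y)·y = (12.46 + 1.2×1.68)×1.68 = 24.32 ft²
P = b + 2y√(1+z²) = 12.46 + 2×1.68×√(1+1.2²) = 17.71 ft
R = A/P = 24.32/17.71 = 1.373 ft
S = (Q·n / (1.486·A·R^(2/3)))² = (35.4×0.024 / (1.486×24.32×1.236))² = 0.0003621

0.000362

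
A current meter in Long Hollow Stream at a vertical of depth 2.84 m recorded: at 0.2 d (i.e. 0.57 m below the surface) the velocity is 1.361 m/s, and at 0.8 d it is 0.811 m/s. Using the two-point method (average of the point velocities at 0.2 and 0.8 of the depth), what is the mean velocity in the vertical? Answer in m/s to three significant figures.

1.09 m/s

v̄ = (1.361 + 0.811) / 2 = 1.086 m/s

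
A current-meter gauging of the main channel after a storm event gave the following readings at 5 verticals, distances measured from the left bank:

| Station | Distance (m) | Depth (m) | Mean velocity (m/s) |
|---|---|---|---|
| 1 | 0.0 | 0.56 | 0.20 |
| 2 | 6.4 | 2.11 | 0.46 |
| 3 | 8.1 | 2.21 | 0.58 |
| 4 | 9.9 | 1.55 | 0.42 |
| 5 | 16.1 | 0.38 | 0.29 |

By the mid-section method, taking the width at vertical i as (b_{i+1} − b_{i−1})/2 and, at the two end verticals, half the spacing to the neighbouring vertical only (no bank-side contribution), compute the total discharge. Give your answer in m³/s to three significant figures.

9.48 m³/s

w_1 = (6.4 − 0.0)/2 = 3.2 m; q_1 = 0.20 × 0.56 × 3.2 = 0.3584 m³/s
w_2 = (8.1 − 0.0)/2 = 4.05 m; q_2 = 0.46 × 2.11 × 4.05 = 3.931 m³/s
w_3 = (9.9 − 6.4)/2 = 1.75 m; q_3 = 0.58 × 2.21 × 1.75 = 2.243 m³/s
w_4 = (16.1 − 8.1)/2 = 4 m; q_4 = 0.42 × 1.55 × 4 = 2.604 m³/s
w_5 = (16.1 − 9.9)/2 = 3.1 m; q_5 = 0.29 × 0.38 × 3.1 = 0.3416 m³/s
Q = Σ qᵢ = 9.478 m³/s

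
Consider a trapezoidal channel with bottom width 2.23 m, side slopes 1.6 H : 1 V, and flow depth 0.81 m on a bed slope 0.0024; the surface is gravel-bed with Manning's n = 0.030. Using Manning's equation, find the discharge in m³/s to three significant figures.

3.09 m³/s

A = (b + z·y)·y = (2.23 + 1.6×0.81)×0.81 = 2.856 m²
P = b + 2y√(1+z²) = 2.23 + 2×0.81×√(1+1.6²) = 5.287 m
R = A/P = 2.856/5.287 = 0.5402 m
Q = (1/n)·A·R^(2/3)·S^(1/2) = (1/0.030) × 2.856 × 0.5402^(2/3) × 0.0024^(1/2) = 3.094 m³/s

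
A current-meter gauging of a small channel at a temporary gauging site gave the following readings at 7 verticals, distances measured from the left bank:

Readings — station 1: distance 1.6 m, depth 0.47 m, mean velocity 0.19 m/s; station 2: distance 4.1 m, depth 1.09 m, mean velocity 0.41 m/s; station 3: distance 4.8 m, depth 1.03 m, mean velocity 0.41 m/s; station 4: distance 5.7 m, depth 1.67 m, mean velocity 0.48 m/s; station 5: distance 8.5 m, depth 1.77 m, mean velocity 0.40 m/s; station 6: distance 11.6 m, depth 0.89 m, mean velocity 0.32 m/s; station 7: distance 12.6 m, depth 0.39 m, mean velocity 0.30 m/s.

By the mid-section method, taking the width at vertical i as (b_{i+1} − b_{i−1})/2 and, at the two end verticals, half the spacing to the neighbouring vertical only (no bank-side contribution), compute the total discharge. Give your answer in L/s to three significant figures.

5380 L/s

w_1 = (4.1 − 1.6)/2 = 1.25 m; q_1 = 0.19 × 0.47 × 1.25 = 0.1116 m³/s
w_2 = (4.8 − 1.6)/2 = 1.6 m; q_2 = 0.41 × 1.09 × 1.6 = 0.7150 m³/s
w_3 = (5.7 − 4.1)/2 = 0.8 m; q_3 = 0.41 × 1.03 × 0.8 = 0.3378 m³/s
w_4 = (8.5 − 4.8)/2 = 1.85 m; q_4 = 0.48 × 1.67 × 1.85 = 1.483 m³/s
w_5 = (11.6 − 5.7)/2 = 2.95 m; q_5 = 0.40 × 1.77 × 2.95 = 2.089 m³/s
w_6 = (12.6 − 8.5)/2 = 2.05 m; q_6 = 0.32 × 0.89 × 2.05 = 0.5838 m³/s
w_7 = (12.6 − 11.6)/2 = 0.5 m; q_7 = 0.30 × 0.39 × 0.5 = 0.05850 m³/s
Q = Σ qᵢ = 5.378 m³/s
= 5.378 × 1000 = 5378 L/s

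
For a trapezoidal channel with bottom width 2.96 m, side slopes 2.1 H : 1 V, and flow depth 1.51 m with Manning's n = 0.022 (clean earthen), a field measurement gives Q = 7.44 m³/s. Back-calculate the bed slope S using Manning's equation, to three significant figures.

0.000346

A = (b + z·y)·y = (2.96 + 2.1×1.51)×1.51 = 9.258 m²
P = b + 2y√(1+z²) = 2.96 + 2×1.51×√(1+2.1²) = 9.984 m
R = A/P = 9.258/9.984 = 0.9272 m
S = (Q·n / (1·A·R^(2/3)))² = (7.44×0.022 / (1×9.258×0.9509))² = 0.0003457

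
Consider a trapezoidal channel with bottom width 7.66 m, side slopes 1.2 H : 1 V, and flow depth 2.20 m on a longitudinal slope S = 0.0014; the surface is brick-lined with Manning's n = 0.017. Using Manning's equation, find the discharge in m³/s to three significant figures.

67.1 m³/s

A = (b + z·y)·y = (7.66 + 1.2×2.20)×2.20 = 22.66 m²
P = b + 2y√(1+z²) = 7.66 + 2×2.20×√(1+1.2²) = 14.53 m
R = A/P = 22.66/14.53 = 1.559 m
Q = (1/n)·A·R^(2/3)·S^(1/2) = (1/0.017) × 22.66 × 1.559^(2/3) × 0.0014^(1/2) = 67.06 m³/s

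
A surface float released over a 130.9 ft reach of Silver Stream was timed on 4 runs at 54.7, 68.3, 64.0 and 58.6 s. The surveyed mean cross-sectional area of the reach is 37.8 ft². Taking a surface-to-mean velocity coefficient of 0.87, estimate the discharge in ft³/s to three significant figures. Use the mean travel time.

70.1 ft³/s

t̄ = (54.7 + 68.3 + 64.0 + 58.6) / 4 = 61.4 s
v_surface = L / t̄ = 130.9 / 61.4 = 2.132 ft/s
v_mean = 0.87 × 2.132 = 1.855 ft/s
Q = A × v_mean = 37.8 × 1.855 = 70.11 ft³/s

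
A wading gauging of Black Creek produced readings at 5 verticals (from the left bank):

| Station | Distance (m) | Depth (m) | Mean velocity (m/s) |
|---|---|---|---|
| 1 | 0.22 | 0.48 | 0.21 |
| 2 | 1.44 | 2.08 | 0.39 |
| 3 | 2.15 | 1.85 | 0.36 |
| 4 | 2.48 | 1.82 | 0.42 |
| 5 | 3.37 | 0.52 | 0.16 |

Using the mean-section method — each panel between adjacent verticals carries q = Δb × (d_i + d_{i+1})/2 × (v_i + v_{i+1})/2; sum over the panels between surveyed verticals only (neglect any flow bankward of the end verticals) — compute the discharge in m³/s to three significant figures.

1.53 m³/s

Panel 1-2: Δb = 1.22 m, d̄ = (0.48+2.08)/2 = 1.28, v̄ = (0.21+0.39)/2 = 0.3 → q = 1.22×1.28×0.3 = 0.4685 m³/s
Panel 2-3: Δb = 0.71 m, d̄ = (2.08+1.85)/2 = 1.965, v̄ = (0.39+0.36)/2 = 0.375 → q = 0.71×1.965×0.375 = 0.5232 m³/s
Panel 3-4: Δb = 0.33 m, d̄ = (1.85+1.82)/2 = 1.835, v̄ = (0.36+0.42)/2 = 0.39 → q = 0.33×1.835×0.39 = 0.2362 m³/s
Panel 4-5: Δb = 0.89 m, d̄ = (1.82+0.52)/2 = 1.17, v̄ = (0.42+0.16)/2 = 0.29 → q = 0.89×1.17×0.29 = 0.3020 m³/s
Q = Σ q = 1.530 m³/s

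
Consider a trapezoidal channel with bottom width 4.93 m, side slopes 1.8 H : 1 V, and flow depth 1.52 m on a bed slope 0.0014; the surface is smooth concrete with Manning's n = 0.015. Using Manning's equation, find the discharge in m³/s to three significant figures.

A = (b + z·y)·y = (4.93 + 1.8×1.52)×1.52 = 11.65 m²
P = b + 2y√(1+z²) = 4.93 + 2×1.52×√(1+1.8²) = 11.19 m
R = A/P = 11.65/11.19 = 1.041 m
Q = (1/n)·A·R^(2/3)·S^(1/2) = (1/0.015) × 11.65 × 1.041^(2/3) × 0.0014^(1/2) = 29.86 m³/s

29.9 m³/s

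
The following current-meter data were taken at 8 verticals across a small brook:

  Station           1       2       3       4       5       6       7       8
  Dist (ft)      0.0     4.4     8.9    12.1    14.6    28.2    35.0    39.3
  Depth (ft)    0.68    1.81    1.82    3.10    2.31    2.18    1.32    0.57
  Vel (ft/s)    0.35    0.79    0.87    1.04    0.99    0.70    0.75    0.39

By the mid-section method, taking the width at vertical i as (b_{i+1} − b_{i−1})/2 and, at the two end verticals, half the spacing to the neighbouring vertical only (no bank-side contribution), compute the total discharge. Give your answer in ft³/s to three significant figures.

w_1 = (4.4 − 0.0)/2 = 2.2 ft; q_1 = 0.35 × 0.68 × 2.2 = 0.5236 ft³/s
w_2 = (8.9 − 0.0)/2 = 4.45 ft; q_2 = 0.79 × 1.81 × 4.45 = 6.363 ft³/s
w_3 = (12.1 − 4.4)/2 = 3.85 ft; q_3 = 0.87 × 1.82 × 3.85 = 6.096 ft³/s
w_4 = (14.6 − 8.9)/2 = 2.85 ft; q_4 = 1.04 × 3.10 × 2.85 = 9.188 ft³/s
w_5 = (28.2 − 12.1)/2 = 8.05 ft; q_5 = 0.99 × 2.31 × 8.05 = 18.41 ft³/s
w_6 = (35.0 − 14.6)/2 = 10.2 ft; q_6 = 0.70 × 2.18 × 10.2 = 15.57 ft³/s
w_7 = (39.3 − 28.2)/2 = 5.55 ft; q_7 = 0.75 × 1.32 × 5.55 = 5.495 ft³/s
w_8 = (39.3 − 35.0)/2 = 2.15 ft; q_8 = 0.39 × 0.57 × 2.15 = 0.4779 ft³/s
Q = Σ qᵢ = 62.12 ft³/s

62.1 ft³/s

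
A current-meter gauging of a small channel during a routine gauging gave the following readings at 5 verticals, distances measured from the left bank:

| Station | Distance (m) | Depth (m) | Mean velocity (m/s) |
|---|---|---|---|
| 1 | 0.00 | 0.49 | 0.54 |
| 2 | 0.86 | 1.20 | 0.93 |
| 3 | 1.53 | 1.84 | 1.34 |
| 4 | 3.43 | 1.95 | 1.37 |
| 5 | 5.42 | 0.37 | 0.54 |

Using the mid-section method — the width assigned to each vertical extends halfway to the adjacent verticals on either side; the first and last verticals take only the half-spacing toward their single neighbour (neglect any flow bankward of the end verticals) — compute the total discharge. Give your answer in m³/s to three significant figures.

w_1 = (0.86 − 0.00)/2 = 0.43 m; q_1 = 0.54 × 0.49 × 0.43 = 0.1138 m³/s
w_2 = (1.53 − 0.00)/2 = 0.765 m; q_2 = 0.93 × 1.20 × 0.765 = 0.8537 m³/s
w_3 = (3.43 − 0.86)/2 = 1.285 m; q_3 = 1.34 × 1.84 × 1.285 = 3.168 m³/s
w_4 = (5.42 − 1.53)/2 = 1.945 m; q_4 = 1.37 × 1.95 × 1.945 = 5.196 m³/s
w_5 = (5.42 − 3.43)/2 = 0.995 m; q_5 = 0.54 × 0.37 × 0.995 = 0.1988 m³/s
Q = Σ qᵢ = 9.531 m³/s

9.53 m³/s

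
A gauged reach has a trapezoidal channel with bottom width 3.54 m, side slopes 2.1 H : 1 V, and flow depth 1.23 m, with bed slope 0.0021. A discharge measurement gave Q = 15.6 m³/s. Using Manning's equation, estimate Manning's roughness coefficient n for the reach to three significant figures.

A = (b + z·y)·y = (3.54 + 2.1×1.23)×1.23 = 7.531 m²
P = b + 2y√(1+z²) = 3.54 + 2×1.23×√(1+2.1²) = 9.262 m
R = A/P = 7.531/9.262 = 0.8132 m
n = (1/Q)·A·R^(2/3)·S^(1/2) = (1/15.6) × 7.531 × 0.8712 × 0.04583 = 0.01927

0.0193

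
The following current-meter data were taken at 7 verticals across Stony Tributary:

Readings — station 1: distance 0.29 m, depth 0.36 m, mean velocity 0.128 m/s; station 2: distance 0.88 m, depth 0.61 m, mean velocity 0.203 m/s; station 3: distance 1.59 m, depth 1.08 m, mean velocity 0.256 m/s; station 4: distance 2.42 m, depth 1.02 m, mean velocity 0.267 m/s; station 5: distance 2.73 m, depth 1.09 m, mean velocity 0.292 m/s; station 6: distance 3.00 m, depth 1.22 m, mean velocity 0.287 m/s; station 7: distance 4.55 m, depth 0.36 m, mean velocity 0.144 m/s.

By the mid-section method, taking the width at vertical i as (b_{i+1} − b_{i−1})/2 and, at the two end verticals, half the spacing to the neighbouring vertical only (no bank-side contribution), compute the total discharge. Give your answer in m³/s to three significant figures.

0.913 m³/s

w_1 = (0.88 − 0.29)/2 = 0.295 m; q_1 = 0.128 × 0.36 × 0.295 = 0.01359 m³/s
w_2 = (1.59 − 0.29)/2 = 0.65 m; q_2 = 0.203 × 0.61 × 0.65 = 0.08049 m³/s
w_3 = (2.42 − 0.88)/2 = 0.77 m; q_3 = 0.256 × 1.08 × 0.77 = 0.2129 m³/s
w_4 = (2.73 − 1.59)/2 = 0.57 m; q_4 = 0.267 × 1.02 × 0.57 = 0.1552 m³/s
w_5 = (3.00 − 2.42)/2 = 0.29 m; q_5 = 0.292 × 1.09 × 0.29 = 0.09230 m³/s
w_6 = (4.55 − 2.73)/2 = 0.91 m; q_6 = 0.287 × 1.22 × 0.91 = 0.3186 m³/s
w_7 = (4.55 − 3.00)/2 = 0.775 m; q_7 = 0.144 × 0.36 × 0.775 = 0.04018 m³/s
Q = Σ qᵢ = 0.9133 m³/s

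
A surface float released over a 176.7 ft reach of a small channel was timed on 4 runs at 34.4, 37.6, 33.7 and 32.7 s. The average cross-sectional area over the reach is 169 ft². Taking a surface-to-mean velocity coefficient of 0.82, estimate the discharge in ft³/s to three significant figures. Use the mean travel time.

t̄ = (34.4 + 37.6 + 33.7 + 32.7) / 4 = 34.6 s
v_surface = L / t̄ = 176.7 / 34.6 = 5.107 ft/s
v_mean = 0.82 × 5.107 = 4.188 ft/s
Q = A × v_mean = 169 × 4.188 = 707.7 ft³/s

708 ft³/s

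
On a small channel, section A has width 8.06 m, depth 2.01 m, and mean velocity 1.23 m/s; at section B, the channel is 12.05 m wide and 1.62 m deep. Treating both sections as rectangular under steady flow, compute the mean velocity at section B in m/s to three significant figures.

1.02 m/s

Q = A₁V₁ = (8.06×2.01) × 1.23 = 19.93 m³/s
A₂ = 12.05 × 1.62 = 19.52 m²
V₂ = Q/A₂ = 19.93/19.52 = 1.021 m/s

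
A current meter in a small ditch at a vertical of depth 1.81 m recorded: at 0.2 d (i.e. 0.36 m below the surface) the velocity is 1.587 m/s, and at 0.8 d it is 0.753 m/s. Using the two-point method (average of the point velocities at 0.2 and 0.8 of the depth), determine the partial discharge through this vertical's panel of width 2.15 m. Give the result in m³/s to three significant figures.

4.55 m³/s

v̄ = (1.587 + 0.753) / 2 = 1.170 m/s
q = v̄ × d × w = 1.170 × 1.81 × 2.15 = 4.553 m³/s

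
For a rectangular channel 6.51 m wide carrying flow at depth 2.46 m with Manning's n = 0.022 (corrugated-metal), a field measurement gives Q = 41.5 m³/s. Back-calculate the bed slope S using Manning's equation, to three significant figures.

0.00207

A = b·y = 6.51 × 2.46 = 16.01 m²
P = b + 2y = 6.51 + 2×2.46 = 11.43 m
R = A/P = 16.01/11.43 = 1.401 m
S = (Q·n / (1·A·R^(2/3)))² = (41.5×0.022 / (1×16.01×1.252))² = 0.002073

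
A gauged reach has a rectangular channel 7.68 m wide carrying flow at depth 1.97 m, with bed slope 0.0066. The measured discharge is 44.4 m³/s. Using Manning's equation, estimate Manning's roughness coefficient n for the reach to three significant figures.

A = b·y = 7.68 × 1.97 = 15.13 m²
P = b + 2y = 7.68 + 2×1.97 = 11.62 m
R = A/P = 15.13/11.62 = 1.302 m
n = (1/Q)·A·R^(2/3)·S^(1/2) = (1/44.4) × 15.13 × 1.192 × 0.08124 = 0.03301

0.0330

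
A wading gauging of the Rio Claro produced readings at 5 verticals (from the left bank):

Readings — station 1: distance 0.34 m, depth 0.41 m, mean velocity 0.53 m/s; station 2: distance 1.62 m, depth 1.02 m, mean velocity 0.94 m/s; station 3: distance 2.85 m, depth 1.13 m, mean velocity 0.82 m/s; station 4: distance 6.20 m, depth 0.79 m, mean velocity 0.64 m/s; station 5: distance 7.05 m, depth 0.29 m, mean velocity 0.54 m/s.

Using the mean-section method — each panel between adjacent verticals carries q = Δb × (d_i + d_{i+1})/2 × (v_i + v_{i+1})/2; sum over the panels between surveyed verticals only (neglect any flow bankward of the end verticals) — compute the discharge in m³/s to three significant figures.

Panel 1-2: Δb = 1.28 m, d̄ = (0.41+1.02)/2 = 0.715, v̄ = (0.53+0.94)/2 = 0.735 → q = 1.28×0.715×0.735 = 0.6727 m³/s
Panel 2-3: Δb = 1.23 m, d̄ = (1.02+1.13)/2 = 1.075, v̄ = (0.94+0.82)/2 = 0.88 → q = 1.23×1.075×0.88 = 1.164 m³/s
Panel 3-4: Δb = 3.35 m, d̄ = (1.13+0.79)/2 = 0.96, v̄ = (0.82+0.64)/2 = 0.73 → q = 3.35×0.96×0.73 = 2.348 m³/s
Panel 4-5: Δb = 0.85 m, d̄ = (0.79+0.29)/2 = 0.54, v̄ = (0.64+0.54)/2 = 0.59 → q = 0.85×0.54×0.59 = 0.2708 m³/s
Q = Σ q = 4.455 m³/s

4.45 m³/s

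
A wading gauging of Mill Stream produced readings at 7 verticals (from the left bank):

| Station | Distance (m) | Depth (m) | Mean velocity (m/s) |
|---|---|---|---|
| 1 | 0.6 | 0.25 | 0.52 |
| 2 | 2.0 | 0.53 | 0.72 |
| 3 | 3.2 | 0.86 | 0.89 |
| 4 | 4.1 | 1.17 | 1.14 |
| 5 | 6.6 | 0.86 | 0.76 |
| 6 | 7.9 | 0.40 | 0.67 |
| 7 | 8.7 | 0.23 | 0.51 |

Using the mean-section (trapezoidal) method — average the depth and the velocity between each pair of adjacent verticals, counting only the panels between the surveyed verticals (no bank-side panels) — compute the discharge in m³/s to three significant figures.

Panel 1-2: Δb = 1.4 m, d̄ = (0.25+0.53)/2 = 0.39, v̄ = (0.52+0.72)/2 = 0.62 → q = 1.4×0.39×0.62 = 0.3385 m³/s
Panel 2-3: Δb = 1.2 m, d̄ = (0.53+0.86)/2 = 0.695, v̄ = (0.72+0.89)/2 = 0.805 → q = 1.2×0.695×0.805 = 0.6714 m³/s
Panel 3-4: Δb = 0.9 m, d̄ = (0.86+1.17)/2 = 1.015, v̄ = (0.89+1.14)/2 = 1.015 → q = 0.9×1.015×1.015 = 0.9272 m³/s
Panel 4-5: Δb = 2.5 m, d̄ = (1.17+0.86)/2 = 1.015, v̄ = (1.14+0.76)/2 = 0.95 → q = 2.5×1.015×0.95 = 2.411 m³/s
Panel 5-6: Δb = 1.3 m, d̄ = (0.86+0.40)/2 = 0.63, v̄ = (0.76+0.67)/2 = 0.715 → q = 1.3×0.63×0.715 = 0.5856 m³/s
Panel 6-7: Δb = 0.8 m, d̄ = (0.40+0.23)/2 = 0.315, v̄ = (0.67+0.51)/2 = 0.59 → q = 0.8×0.315×0.59 = 0.1487 m³/s
Q = Σ q = 5.082 m³/s

5.08 m³/s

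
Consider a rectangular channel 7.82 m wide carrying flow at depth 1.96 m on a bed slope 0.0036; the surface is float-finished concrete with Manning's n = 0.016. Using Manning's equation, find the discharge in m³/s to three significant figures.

A = b·y = 7.82 × 1.96 = 15.33 m²
P = b + 2y = 7.82 + 2×1.96 = 11.74 m
R = A/P = 15.33/11.74 = 1.306 m
Q = (1/n)·A·R^(2/3)·S^(1/2) = (1/0.016) × 15.33 × 1.306^(2/3) × 0.0036^(1/2) = 68.66 m³/s

68.7 m³/s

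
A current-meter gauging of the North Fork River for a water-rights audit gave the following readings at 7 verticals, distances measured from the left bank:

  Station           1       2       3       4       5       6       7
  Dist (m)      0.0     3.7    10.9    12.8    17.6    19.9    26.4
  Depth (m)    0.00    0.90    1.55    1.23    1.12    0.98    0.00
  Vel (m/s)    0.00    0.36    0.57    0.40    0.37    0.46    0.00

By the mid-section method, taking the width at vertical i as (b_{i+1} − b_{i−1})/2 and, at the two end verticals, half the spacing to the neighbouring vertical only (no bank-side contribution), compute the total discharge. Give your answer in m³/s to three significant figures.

10.9 m³/s

w_2 = (10.9 − 0.0)/2 = 5.45 m; q_2 = 0.36 × 0.90 × 5.45 = 1.766 m³/s
w_3 = (12.8 − 3.7)/2 = 4.55 m; q_3 = 0.57 × 1.55 × 4.55 = 4.020 m³/s
w_4 = (17.6 − 10.9)/2 = 3.35 m; q_4 = 0.40 × 1.23 × 3.35 = 1.648 m³/s
w_5 = (19.9 − 12.8)/2 = 3.55 m; q_5 = 0.37 × 1.12 × 3.55 = 1.471 m³/s
w_6 = (26.4 − 17.6)/2 = 4.4 m; q_6 = 0.46 × 0.98 × 4.4 = 1.984 m³/s
Stations 1, 7 contribute zero (depth or velocity is 0).
Q = Σ qᵢ = 10.89 m³/s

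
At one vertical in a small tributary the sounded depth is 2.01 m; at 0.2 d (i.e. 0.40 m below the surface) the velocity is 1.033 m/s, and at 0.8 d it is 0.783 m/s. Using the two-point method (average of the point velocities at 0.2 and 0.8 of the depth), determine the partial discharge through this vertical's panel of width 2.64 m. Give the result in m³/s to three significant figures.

4.82 m³/s

v̄ = (1.033 + 0.783) / 2 = 0.9080 m/s
q = v̄ × d × w = 0.9080 × 2.01 × 2.64 = 4.818 m³/s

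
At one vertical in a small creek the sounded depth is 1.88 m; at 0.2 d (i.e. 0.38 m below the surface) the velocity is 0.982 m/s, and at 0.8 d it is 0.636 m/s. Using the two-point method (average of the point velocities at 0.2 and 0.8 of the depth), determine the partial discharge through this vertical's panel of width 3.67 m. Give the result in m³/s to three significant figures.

5.58 m³/s

v̄ = (0.982 + 0.636) / 2 = 0.8090 m/s
q = v̄ × d × w = 0.8090 × 1.88 × 3.67 = 5.582 m³/s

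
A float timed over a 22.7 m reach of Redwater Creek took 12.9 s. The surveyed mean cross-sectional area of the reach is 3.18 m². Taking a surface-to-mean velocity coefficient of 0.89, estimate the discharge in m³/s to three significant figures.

4.98 m³/s

v_surface = L / t̄ = 22.7 / 12.9 = 1.760 m/s
v_mean = 0.89 × 1.760 = 1.566 m/s
Q = A × v_mean = 3.18 × 1.566 = 4.980 m³/s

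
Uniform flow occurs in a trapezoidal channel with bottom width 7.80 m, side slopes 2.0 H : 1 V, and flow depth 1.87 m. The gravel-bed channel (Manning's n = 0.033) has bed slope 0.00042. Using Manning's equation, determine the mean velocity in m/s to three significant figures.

0.753 m/s

A = (b + z·y)·y = (7.80 + 2.0×1.87)×1.87 = 21.58 m²
P = b + 2y√(1+z²) = 7.80 + 2×1.87×√(1+2.0²) = 16.16 m
R = A/P = 21.58/16.16 = 1.335 m
Q = (1/n)·A·R^(2/3)·S^(1/2) = (1/0.033) × 21.58 × 1.335^(2/3) × 0.00042^(1/2) = 16.25 m³/s
V = Q/A = 16.25/21.58 = 0.7530 m/s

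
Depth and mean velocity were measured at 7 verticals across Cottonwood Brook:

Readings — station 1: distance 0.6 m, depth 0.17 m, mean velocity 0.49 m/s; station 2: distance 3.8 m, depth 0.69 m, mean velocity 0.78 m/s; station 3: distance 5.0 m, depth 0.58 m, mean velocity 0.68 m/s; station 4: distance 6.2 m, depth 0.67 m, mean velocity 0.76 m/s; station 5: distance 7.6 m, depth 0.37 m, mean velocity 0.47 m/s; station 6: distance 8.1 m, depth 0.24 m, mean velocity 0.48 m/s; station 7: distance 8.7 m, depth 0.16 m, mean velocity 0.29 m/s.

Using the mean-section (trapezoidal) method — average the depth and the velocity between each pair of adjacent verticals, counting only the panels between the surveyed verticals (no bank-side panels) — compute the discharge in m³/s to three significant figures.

2.54 m³/s

Panel 1-2: Δb = 3.2 m, d̄ = (0.17+0.69)/2 = 0.43, v̄ = (0.49+0.78)/2 = 0.635 → q = 3.2×0.43×0.635 = 0.8738 m³/s
Panel 2-3: Δb = 1.2 m, d̄ = (0.69+0.58)/2 = 0.635, v̄ = (0.78+0.68)/2 = 0.73 → q = 1.2×0.635×0.73 = 0.5563 m³/s
Panel 3-4: Δb = 1.2 m, d̄ = (0.58+0.67)/2 = 0.625, v̄ = (0.68+0.76)/2 = 0.72 → q = 1.2×0.625×0.72 = 0.5400 m³/s
Panel 4-5: Δb = 1.4 m, d̄ = (0.67+0.37)/2 = 0.52, v̄ = (0.76+0.47)/2 = 0.615 → q = 1.4×0.52×0.615 = 0.4477 m³/s
Panel 5-6: Δb = 0.5 m, d̄ = (0.37+0.24)/2 = 0.305, v̄ = (0.47+0.48)/2 = 0.475 → q = 0.5×0.305×0.475 = 0.07244 m³/s
Panel 6-7: Δb = 0.6 m, d̄ = (0.24+0.16)/2 = 0.2, v̄ = (0.48+0.29)/2 = 0.385 → q = 0.6×0.2×0.385 = 0.04620 m³/s
Q = Σ q = 2.536 m³/s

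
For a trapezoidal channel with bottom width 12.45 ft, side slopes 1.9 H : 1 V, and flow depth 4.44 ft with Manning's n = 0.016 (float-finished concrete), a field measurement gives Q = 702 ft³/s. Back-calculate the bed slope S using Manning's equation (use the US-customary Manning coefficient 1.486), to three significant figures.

A = (b + z·y)·y = (12.45 + 1.9×4.44)×4.44 = 92.73 ft²
P = b + 2y√(1+z²) = 12.45 + 2×4.44×√(1+1.9²) = 31.52 ft
R = A/P = 92.73/31.52 = 2.942 ft
S = (Q·n / (1.486·A·R^(2/3)))² = (702×0.016 / (1.486×92.73×2.053))² = 0.001576

0.00158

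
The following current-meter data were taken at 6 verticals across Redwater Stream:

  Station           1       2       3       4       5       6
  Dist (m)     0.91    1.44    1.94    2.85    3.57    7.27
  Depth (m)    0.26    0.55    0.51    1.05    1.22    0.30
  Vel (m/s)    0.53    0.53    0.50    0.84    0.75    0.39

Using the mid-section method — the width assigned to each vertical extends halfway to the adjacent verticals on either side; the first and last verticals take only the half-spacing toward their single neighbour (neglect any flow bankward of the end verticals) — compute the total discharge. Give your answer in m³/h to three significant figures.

12000 m³/h

w_1 = (1.44 − 0.91)/2 = 0.265 m; q_1 = 0.53 × 0.26 × 0.265 = 0.03652 m³/s
w_2 = (1.94 − 0.91)/2 = 0.515 m; q_2 = 0.53 × 0.55 × 0.515 = 0.1501 m³/s
w_3 = (2.85 − 1.44)/2 = 0.705 m; q_3 = 0.50 × 0.51 × 0.705 = 0.1798 m³/s
w_4 = (3.57 − 1.94)/2 = 0.815 m; q_4 = 0.84 × 1.05 × 0.815 = 0.7188 m³/s
w_5 = (7.27 − 2.85)/2 = 2.21 m; q_5 = 0.75 × 1.22 × 2.21 = 2.022 m³/s
w_6 = (7.27 − 3.57)/2 = 1.85 m; q_6 = 0.39 × 0.30 × 1.85 = 0.2165 m³/s
Q = Σ qᵢ = 3.324 m³/s
= 3.324 × 3600 = 11970 m³/h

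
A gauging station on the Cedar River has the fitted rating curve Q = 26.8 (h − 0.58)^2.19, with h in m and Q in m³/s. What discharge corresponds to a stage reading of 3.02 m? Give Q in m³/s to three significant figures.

189 m³/s

Q = 26.8 × (3.02 − 0.58)^2.19 = 26.8 × 2.44^2.19 = 189.0 m³/s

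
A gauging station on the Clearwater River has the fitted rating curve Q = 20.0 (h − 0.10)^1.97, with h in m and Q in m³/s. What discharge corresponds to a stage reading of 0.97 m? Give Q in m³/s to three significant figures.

Q = 20.0 × (0.97 − 0.10)^1.97 = 20.0 × 0.87^1.97 = 15.20 m³/s

15.2 m³/s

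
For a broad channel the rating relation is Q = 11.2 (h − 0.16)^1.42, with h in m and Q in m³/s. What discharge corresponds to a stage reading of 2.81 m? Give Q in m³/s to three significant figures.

Q = 11.2 × (2.81 − 0.16)^1.42 = 11.2 × 2.65^1.42 = 44.69 m³/s

44.7 m³/s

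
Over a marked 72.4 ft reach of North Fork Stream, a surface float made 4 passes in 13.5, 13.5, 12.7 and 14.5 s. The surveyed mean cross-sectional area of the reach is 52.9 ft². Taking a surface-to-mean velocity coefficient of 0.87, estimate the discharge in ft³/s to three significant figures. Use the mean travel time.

246 ft³/s

t̄ = (13.5 + 13.5 + 12.7 + 14.5) / 4 = 13.55 s
v_surface = L / t̄ = 72.4 / 13.55 = 5.343 ft/s
v_mean = 0.87 × 5.343 = 4.649 ft/s
Q = A × v_mean = 52.9 × 4.649 = 245.9 ft³/s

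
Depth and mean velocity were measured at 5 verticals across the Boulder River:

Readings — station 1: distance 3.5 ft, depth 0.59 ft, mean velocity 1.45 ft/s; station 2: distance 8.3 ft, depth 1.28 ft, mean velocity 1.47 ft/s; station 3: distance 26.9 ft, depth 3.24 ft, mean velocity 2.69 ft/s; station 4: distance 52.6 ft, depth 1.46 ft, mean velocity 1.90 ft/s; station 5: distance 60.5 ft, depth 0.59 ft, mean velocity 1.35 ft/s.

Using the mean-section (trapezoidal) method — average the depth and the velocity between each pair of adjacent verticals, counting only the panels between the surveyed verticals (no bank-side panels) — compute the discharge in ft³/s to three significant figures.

Panel 1-2: Δb = 4.8 ft, d̄ = (0.59+1.28)/2 = 0.935, v̄ = (1.45+1.47)/2 = 1.46 → q = 4.8×0.935×1.46 = 6.552 ft³/s
Panel 2-3: Δb = 18.6 ft, d̄ = (1.28+3.24)/2 = 2.26, v̄ = (1.47+2.69)/2 = 2.08 → q = 18.6×2.26×2.08 = 87.43 ft³/s
Panel 3-4: Δb = 25.7 ft, d̄ = (3.24+1.46)/2 = 2.35, v̄ = (2.69+1.90)/2 = 2.295 → q = 25.7×2.35×2.295 = 138.6 ft³/s
Panel 4-5: Δb = 7.9 ft, d̄ = (1.46+0.59)/2 = 1.025, v̄ = (1.90+1.35)/2 = 1.625 → q = 7.9×1.025×1.625 = 13.16 ft³/s
Q = Σ q = 245.8 ft³/s

246 ft³/s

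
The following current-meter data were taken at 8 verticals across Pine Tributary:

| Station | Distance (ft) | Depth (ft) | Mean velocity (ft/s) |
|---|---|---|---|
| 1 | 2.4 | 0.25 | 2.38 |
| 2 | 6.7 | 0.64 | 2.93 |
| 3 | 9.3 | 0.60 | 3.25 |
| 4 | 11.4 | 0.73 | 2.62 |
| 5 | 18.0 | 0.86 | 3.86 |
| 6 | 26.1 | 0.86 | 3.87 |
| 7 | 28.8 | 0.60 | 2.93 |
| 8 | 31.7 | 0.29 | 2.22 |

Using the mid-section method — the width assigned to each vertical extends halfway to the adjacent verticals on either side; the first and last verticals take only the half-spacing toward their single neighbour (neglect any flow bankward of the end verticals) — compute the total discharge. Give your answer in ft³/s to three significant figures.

w_1 = (6.7 − 2.4)/2 = 2.15 ft; q_1 = 2.38 × 0.25 × 2.15 = 1.279 ft³/s
w_2 = (9.3 − 2.4)/2 = 3.45 ft; q_2 = 2.93 × 0.64 × 3.45 = 6.469 ft³/s
w_3 = (11.4 − 6.7)/2 = 2.35 ft; q_3 = 3.25 × 0.60 × 2.35 = 4.583 ft³/s
w_4 = (18.0 − 9.3)/2 = 4.35 ft; q_4 = 2.62 × 0.73 × 4.35 = 8.320 ft³/s
w_5 = (26.1 − 11.4)/2 = 7.35 ft; q_5 = 3.86 × 0.86 × 7.35 = 24.40 ft³/s
w_6 = (28.8 − 18.0)/2 = 5.4 ft; q_6 = 3.87 × 0.86 × 5.4 = 17.97 ft³/s
w_7 = (31.7 − 26.1)/2 = 2.8 ft; q_7 = 2.93 × 0.60 × 2.8 = 4.922 ft³/s
w_8 = (31.7 − 28.8)/2 = 1.45 ft; q_8 = 2.22 × 0.29 × 1.45 = 0.9335 ft³/s
Q = Σ qᵢ = 68.88 ft³/s

68.9 ft³/s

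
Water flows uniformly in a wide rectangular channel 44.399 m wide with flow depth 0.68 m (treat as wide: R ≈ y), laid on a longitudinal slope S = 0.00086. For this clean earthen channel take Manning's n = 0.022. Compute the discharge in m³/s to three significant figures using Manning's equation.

31.1 m³/s

A = b·y = 44.399 × 0.68 = 30.19 m²
Wide channel: R ≈ y = 0.68 m
Q = (1/n)·A·R^(2/3)·S^(1/2) = (1/0.022) × 30.19 × 0.6800^(2/3) × 0.00086^(1/2) = 31.12 m³/s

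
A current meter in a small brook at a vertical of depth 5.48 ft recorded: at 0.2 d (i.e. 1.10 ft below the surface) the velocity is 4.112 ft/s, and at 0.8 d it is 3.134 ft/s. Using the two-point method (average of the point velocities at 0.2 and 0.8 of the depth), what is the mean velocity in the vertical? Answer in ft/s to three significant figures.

v̄ = (4.112 + 3.134) / 2 = 3.623 ft/s

3.62 ft/s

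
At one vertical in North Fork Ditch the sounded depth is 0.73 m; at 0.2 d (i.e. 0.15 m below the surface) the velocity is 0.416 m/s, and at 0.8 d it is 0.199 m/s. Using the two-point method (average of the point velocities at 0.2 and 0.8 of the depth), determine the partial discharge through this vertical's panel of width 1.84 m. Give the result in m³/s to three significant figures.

v̄ = (0.416 + 0.199) / 2 = 0.3075 m/s
q = v̄ × d × w = 0.3075 × 0.73 × 1.84 = 0.4130 m³/s

0.413 m³/s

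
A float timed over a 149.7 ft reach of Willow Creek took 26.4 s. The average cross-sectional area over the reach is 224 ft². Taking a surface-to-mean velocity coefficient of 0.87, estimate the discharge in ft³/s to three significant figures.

1110 ft³/s

v_surface = L / t̄ = 149.7 / 26.4 = 5.670 ft/s
v_mean = 0.87 × 5.670 = 4.933 ft/s
Q = A × v_mean = 224 × 4.933 = 1105 ft³/s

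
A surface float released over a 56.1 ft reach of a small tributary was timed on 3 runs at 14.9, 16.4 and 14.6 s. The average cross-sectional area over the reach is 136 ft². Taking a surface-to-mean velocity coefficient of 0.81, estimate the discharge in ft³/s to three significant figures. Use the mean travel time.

t̄ = (14.9 + 16.4 + 14.6) / 3 = 15.3 s
v_surface = L / t̄ = 56.1 / 15.3 = 3.667 ft/s
v_mean = 0.81 × 3.667 = 2.970 ft/s
Q = A × v_mean = 136 × 2.970 = 403.9 ft³/s

404 ft³/s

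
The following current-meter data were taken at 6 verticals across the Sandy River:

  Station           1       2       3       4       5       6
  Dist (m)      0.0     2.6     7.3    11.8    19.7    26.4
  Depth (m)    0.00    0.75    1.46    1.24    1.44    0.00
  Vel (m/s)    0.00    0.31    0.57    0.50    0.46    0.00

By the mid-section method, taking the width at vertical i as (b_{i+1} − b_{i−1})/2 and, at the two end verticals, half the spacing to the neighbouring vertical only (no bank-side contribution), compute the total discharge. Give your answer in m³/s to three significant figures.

w_2 = (7.3 − 0.0)/2 = 3.65 m; q_2 = 0.31 × 0.75 × 3.65 = 0.8486 m³/s
w_3 = (11.8 − 2.6)/2 = 4.6 m; q_3 = 0.57 × 1.46 × 4.6 = 3.828 m³/s
w_4 = (19.7 − 7.3)/2 = 6.2 m; q_4 = 0.50 × 1.24 × 6.2 = 3.844 m³/s
w_5 = (26.4 − 11.8)/2 = 7.3 m; q_5 = 0.46 × 1.44 × 7.3 = 4.836 m³/s
Stations 1, 6 contribute zero (depth or velocity is 0).
Q = Σ qᵢ = 13.36 m³/s

13.4 m³/s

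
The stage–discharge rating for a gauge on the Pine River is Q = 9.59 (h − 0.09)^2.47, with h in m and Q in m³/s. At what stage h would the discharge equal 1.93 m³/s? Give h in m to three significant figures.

0.613 m

h − h₀ = (Q/C)^(1/b) = (1.93/9.59)^(1/2.47) = 0.5225 m
h = 0.09 + 0.5225 = 0.6125 m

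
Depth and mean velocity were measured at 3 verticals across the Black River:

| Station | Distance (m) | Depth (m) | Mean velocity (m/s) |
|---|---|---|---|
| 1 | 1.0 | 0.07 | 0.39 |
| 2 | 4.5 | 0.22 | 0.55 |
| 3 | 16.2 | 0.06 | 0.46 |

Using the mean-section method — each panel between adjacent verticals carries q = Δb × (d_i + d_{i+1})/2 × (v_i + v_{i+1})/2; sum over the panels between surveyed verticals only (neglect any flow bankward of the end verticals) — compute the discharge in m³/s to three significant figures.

Panel 1-2: Δb = 3.5 m, d̄ = (0.07+0.22)/2 = 0.145, v̄ = (0.39+0.55)/2 = 0.47 → q = 3.5×0.145×0.47 = 0.2385 m³/s
Panel 2-3: Δb = 11.7 m, d̄ = (0.22+0.06)/2 = 0.14, v̄ = (0.55+0.46)/2 = 0.505 → q = 11.7×0.14×0.505 = 0.8272 m³/s
Q = Σ q = 1.066 m³/s

1.07 m³/s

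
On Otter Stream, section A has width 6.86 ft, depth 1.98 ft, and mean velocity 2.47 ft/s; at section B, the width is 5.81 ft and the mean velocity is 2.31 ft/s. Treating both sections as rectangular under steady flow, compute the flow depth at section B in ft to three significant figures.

Q = A₁V₁ = (6.86×1.98) × 2.47 = 33.55 ft³/s
d₂ = Q/(b₂ V₂) = 33.55/(5.81×2.31) = 2.500 ft

2.50 ft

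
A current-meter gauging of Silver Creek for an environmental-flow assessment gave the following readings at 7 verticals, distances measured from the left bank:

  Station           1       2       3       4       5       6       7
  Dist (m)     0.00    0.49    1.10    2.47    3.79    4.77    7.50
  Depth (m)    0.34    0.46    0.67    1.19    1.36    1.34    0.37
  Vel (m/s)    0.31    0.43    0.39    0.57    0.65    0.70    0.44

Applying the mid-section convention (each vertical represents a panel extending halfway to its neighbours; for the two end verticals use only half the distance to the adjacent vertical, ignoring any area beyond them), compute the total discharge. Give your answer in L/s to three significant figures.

w_1 = (0.49 − 0.00)/2 = 0.245 m; q_1 = 0.31 × 0.34 × 0.245 = 0.02582 m³/s
w_2 = (1.10 − 0.00)/2 = 0.55 m; q_2 = 0.43 × 0.46 × 0.55 = 0.1088 m³/s
w_3 = (2.47 − 0.49)/2 = 0.99 m; q_3 = 0.39 × 0.67 × 0.99 = 0.2587 m³/s
w_4 = (3.79 − 1.10)/2 = 1.345 m; q_4 = 0.57 × 1.19 × 1.345 = 0.9123 m³/s
w_5 = (4.77 − 2.47)/2 = 1.15 m; q_5 = 0.65 × 1.36 × 1.15 = 1.017 m³/s
w_6 = (7.50 − 3.79)/2 = 1.855 m; q_6 = 0.70 × 1.34 × 1.855 = 1.740 m³/s
w_7 = (7.50 − 4.77)/2 = 1.365 m; q_7 = 0.44 × 0.37 × 1.365 = 0.2222 m³/s
Q = Σ qᵢ = 4.284 m³/s
= 4.284 × 1000 = 4284 L/s

4280 L/s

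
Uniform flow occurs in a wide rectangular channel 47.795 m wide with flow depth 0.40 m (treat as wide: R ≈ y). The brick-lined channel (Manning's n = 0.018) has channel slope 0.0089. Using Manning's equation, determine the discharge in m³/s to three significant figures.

54.4 m³/s

A = b·y = 47.795 × 0.40 = 19.12 m²
Wide channel: R ≈ y = 0.40 m
Q = (1/n)·A·R^(2/3)·S^(1/2) = (1/0.018) × 19.12 × 0.4000^(2/3) × 0.0089^(1/2) = 54.40 m³/s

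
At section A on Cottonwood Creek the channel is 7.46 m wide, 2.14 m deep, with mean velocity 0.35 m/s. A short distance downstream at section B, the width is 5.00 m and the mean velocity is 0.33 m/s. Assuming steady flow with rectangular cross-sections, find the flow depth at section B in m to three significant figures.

Q = A₁V₁ = (7.46×2.14) × 0.35 = 5.588 m³/s
d₂ = Q/(b₂ V₂) = 5.588/(5.00×0.33) = 3.386 m

3.39 m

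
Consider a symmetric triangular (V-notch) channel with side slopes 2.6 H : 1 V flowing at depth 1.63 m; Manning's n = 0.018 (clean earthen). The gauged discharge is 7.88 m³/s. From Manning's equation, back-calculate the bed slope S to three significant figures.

A = z·y² = 2.6×1.63² = 6.908 m²
P = 2y√(1+z²) = 2×1.63×√(1+2.6²) = 9.081 m
R = A/P = 6.908/9.081 = 0.7607 m
S = (Q·n / (1·A·R^(2/3)))² = (7.88×0.018 / (1×6.908×0.8333))² = 0.0006072

0.000607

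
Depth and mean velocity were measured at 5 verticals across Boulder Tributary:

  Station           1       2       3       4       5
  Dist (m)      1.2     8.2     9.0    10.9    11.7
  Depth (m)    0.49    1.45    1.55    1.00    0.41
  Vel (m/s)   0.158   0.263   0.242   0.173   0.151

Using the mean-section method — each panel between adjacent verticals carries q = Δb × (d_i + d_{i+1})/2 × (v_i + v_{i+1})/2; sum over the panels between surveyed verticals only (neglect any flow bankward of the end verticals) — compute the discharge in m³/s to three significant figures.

2.33 m³/s

Panel 1-2: Δb = 7 m, d̄ = (0.49+1.45)/2 = 0.97, v̄ = (0.158+0.263)/2 = 0.2105 → q = 7×0.97×0.2105 = 1.429 m³/s
Panel 2-3: Δb = 0.8 m, d̄ = (1.45+1.55)/2 = 1.5, v̄ = (0.263+0.242)/2 = 0.2525 → q = 0.8×1.5×0.2525 = 0.3030 m³/s
Panel 3-4: Δb = 1.9 m, d̄ = (1.55+1.00)/2 = 1.275, v̄ = (0.242+0.173)/2 = 0.2075 → q = 1.9×1.275×0.2075 = 0.5027 m³/s
Panel 4-5: Δb = 0.8 m, d̄ = (1.00+0.41)/2 = 0.705, v̄ = (0.173+0.151)/2 = 0.162 → q = 0.8×0.705×0.162 = 0.09137 m³/s
Q = Σ q = 2.326 m³/s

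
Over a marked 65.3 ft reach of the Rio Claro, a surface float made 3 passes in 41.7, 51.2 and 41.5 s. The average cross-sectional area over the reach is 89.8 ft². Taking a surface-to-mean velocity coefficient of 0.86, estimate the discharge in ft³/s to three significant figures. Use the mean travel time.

t̄ = (41.7 + 51.2 + 41.5) / 3 = 44.8 s
v_surface = L / t̄ = 65.3 / 44.8 = 1.458 ft/s
v_mean = 0.86 × 1.458 = 1.254 ft/s
Q = A × v_mean = 89.8 × 1.254 = 112.6 ft³/s

113 ft³/s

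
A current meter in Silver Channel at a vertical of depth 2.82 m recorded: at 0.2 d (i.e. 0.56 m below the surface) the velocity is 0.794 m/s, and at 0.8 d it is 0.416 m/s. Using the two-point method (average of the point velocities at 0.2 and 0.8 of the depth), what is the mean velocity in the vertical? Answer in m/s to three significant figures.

v̄ = (0.794 + 0.416) / 2 = 0.6050 m/s

0.605 m/s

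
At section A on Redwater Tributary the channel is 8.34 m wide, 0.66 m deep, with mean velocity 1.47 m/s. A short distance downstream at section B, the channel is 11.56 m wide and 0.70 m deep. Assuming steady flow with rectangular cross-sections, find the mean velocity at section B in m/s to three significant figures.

Q = A₁V₁ = (8.34×0.66) × 1.47 = 8.091 m³/s
A₂ = 11.56 × 0.70 = 8.092 m²
V₂ = Q/A₂ = 8.091/8.092 = 0.9999 m/s

1.00 m/s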